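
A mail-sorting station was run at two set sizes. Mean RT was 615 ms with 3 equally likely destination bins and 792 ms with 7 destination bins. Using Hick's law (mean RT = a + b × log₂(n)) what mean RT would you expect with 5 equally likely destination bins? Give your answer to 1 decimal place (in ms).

Fit slope and intercept:
  b = (792 − 615) / (log₂ 7 − log₂ 3) = 177 / (2.8074 − 1.5850) = 144.798 ms/bit
  a = 615 − 144.798 × 1.5850 = 385.501 ms
Then RT(5) = 385.501 + 144.798 × log₂ 5 = 385.501 + 144.798 × 2.3219 ≈ 721.711 ms.

721.7 ms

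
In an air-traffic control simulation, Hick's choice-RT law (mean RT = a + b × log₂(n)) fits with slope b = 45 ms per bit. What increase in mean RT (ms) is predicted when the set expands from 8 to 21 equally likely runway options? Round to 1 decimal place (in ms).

62.7 ms

The intercept a cancels: ΔRT = b·(log₂ n₂ − log₂ n₁) = b·log₂(n₂/n₁).
log₂(21) − log₂(8) = 4.3923 − 3 = 1.3923.
ΔRT = 45 × 1.3923 = 62.654 ms.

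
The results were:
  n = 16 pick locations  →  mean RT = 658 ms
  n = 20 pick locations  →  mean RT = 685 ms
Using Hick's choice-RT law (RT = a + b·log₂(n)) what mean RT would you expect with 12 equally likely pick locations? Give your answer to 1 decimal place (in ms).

623.2 ms

RT is linear in log₂ n, so two points fix the line:
  b = (685 − 658) / (log₂ 20 − log₂ 16) = 27 / (4.3219 − 4) = 83.870 ms/bit
  a = 658 − 83.870 × 4 = 322.521 ms
Then RT(12) = 322.521 + 83.870 × log₂ 12 = 322.521 + 83.870 × 3.5850 ≈ 623.191 ms.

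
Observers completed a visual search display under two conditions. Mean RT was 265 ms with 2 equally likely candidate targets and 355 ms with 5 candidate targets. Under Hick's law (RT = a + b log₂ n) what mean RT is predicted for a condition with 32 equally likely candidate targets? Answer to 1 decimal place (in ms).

537.3 ms

RT is linear in log₂ n, so two points fix the line:
  b = (355 − 265) / (log₂ 5 − log₂ 2) = 90 / (2.3219 − 1) = 68.082 ms/bit
  a = 265 − 68.082 × 1 = 196.918 ms
Then RT(32) = 196.918 + 68.082 × log₂ 32 = 196.918 + 68.082 × 5 ≈ 537.329 ms.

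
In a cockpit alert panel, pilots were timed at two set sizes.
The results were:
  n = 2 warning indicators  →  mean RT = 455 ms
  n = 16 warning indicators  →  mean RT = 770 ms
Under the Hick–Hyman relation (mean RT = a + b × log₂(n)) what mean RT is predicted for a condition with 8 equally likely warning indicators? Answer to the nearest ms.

665 ms

With log₂ n on the abscissa the relation is linear; from the two conditions:
  b = (770 − 455) / (log₂ 16 − log₂ 2) = 315 / (4 − 1) = 105 ms/bit
  a = 455 − 105 × 1 = 350 ms
Then RT(8) = 350 + 105 × log₂ 8 = 350 + 105 × 3 ≈ 665.000 ms.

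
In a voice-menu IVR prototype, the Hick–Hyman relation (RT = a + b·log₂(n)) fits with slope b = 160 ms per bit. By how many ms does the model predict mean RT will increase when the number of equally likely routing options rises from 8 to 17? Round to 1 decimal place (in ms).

The intercept a cancels: ΔRT = b·(log₂ n₂ − log₂ n₁) = b·log₂(n₂/n₁).
log₂(17) − log₂(8) = 4.0875 − 3 = 1.0875.
ΔRT = 160 × 1.0875 = 173.994 ms.

174.0 ms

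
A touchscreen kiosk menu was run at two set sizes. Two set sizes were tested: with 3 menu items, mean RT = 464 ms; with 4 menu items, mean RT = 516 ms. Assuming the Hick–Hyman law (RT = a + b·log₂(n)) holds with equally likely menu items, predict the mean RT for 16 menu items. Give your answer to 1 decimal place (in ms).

766.6 ms

Fit slope and intercept:
  b = (516 − 464) / (log₂ 4 − log₂ 3) = 52 / (2 − 1.5850) = 125.290 ms/bit
  a = 464 − 125.290 × 1.5850 = 265.420 ms
Then RT(16) = 265.420 + 125.290 × log₂ 16 = 265.420 + 125.290 × 4 ≈ 766.580 ms.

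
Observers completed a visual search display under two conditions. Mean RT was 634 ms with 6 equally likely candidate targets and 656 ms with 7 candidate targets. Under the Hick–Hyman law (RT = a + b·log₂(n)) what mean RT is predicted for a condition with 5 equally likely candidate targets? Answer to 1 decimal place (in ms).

RT is linear in log₂ n, so two points fix the line:
  b = (656 − 634) / (log₂ 7 − log₂ 6) = 22 / (2.8074 − 2.5850) = 98.924 ms/bit
  a = 634 − 98.924 × 2.5850 = 378.285 ms
Then RT(5) = 378.285 + 98.924 × log₂ 5 = 378.285 + 98.924 × 2.3219 ≈ 607.980 ms.

608.0 ms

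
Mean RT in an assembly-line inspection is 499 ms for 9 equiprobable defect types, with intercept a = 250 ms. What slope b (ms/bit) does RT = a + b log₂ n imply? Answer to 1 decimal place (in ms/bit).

78.6 ms/bit

log₂(9) = 3.1699 bits.
b = (RT − a)/log₂ n = (499 − 250) / 3.1699 = 78.551 ms/bit.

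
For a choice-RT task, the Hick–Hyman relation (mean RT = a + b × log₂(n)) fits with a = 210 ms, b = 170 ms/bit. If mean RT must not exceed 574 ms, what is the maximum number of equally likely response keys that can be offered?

170·log₂ n ≤ 574 − 210 = 364, giving log₂ n ≤ 2.1412 and n ≤ 4.411. The largest whole number is 4.

4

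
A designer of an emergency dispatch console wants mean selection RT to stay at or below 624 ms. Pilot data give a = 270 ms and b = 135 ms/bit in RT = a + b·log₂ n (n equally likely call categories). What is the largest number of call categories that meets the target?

6

135·log₂ n ≤ 624 − 270 = 354, giving log₂ n ≤ 2.6222 and n ≤ 6.157. The largest whole number is 6.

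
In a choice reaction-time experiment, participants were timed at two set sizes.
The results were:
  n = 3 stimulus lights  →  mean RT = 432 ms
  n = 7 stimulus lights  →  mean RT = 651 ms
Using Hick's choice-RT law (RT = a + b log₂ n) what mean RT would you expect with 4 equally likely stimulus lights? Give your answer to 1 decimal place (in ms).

With log₂ n on the abscissa the relation is linear; from the two conditions:
  b = (651 − 432) / (log₂ 7 − log₂ 3) = 219 / (2.8074 − 1.5850) = 179.157 ms/bit
  a = 432 − 179.157 × 1.5850 = 148.043 ms
Then RT(4) = 148.043 + 179.157 × log₂ 4 = 148.043 + 179.157 × 2 ≈ 506.357 ms.

506.4 ms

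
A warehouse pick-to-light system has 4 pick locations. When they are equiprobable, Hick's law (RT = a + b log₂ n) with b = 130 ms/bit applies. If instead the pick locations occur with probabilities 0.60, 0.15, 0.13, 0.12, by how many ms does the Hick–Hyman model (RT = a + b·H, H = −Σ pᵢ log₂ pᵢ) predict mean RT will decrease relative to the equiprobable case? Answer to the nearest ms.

52 ms

Equiprobable entropy H₀ = log₂ 4 = 2.0000 bits.
Skewed entropy H = −Σ pᵢ log₂ pᵢ = 1.6024 bits.
ΔRT = b·(H₀ − H) = 130 × 0.3976 = 51.68 ms.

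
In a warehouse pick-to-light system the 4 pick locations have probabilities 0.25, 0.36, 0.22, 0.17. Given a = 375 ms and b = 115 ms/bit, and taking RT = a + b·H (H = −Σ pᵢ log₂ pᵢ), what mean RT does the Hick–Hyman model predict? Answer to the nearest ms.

Entropy contributions −pᵢ log₂ pᵢ: 0.5000, 0.5306, 0.4806, 0.4346; sum H = 1.9458 bits.
RT = a + bH = 375 + 115·1.9458 = 598.76 ms.

599 ms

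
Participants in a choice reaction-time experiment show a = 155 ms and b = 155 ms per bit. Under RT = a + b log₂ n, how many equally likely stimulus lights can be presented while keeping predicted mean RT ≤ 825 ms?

20

Set 155 + 155·log₂ n ≤ 825 → log₂ n ≤ (825 − 155)/155 = 4.3226.
So n ≤ 2^4.3226 = 20.009; the largest integer n is 20.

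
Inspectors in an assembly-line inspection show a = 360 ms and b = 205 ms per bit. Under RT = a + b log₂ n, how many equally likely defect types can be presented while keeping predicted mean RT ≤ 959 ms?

7

Information budget: (959 − 360)/205 = 2.9220 bits, so n ≤ 2^2.9220 = 7.579 → at most 7.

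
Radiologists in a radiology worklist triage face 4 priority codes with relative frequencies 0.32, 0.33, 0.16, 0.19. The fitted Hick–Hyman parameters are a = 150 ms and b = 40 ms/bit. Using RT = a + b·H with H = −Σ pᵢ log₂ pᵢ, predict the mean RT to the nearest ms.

H = 0.32·log₂(1/0.32) + 0.33·log₂(1/0.33) + 0.16·log₂(1/0.16) + 0.19·log₂(1/0.19) = 1.9321 bits.
RT = 150 + 40 × 1.9321 = 227.28 ms.

227 ms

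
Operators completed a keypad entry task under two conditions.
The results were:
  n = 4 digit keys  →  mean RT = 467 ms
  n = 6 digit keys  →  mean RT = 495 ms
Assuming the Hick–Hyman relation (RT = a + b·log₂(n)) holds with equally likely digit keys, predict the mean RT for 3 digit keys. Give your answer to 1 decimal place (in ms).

447.1 ms

Solve the two-equation system in a and b:
  b = (495 − 467) / (log₂ 6 − log₂ 4) = 28 / (2.5850 − 2) = 47.866 ms/bit
  a = 467 − 47.866 × 2 = 371.267 ms
Then RT(3) = 371.267 + 47.866 × log₂ 3 = 371.267 + 47.866 × 1.5850 ≈ 447.134 ms.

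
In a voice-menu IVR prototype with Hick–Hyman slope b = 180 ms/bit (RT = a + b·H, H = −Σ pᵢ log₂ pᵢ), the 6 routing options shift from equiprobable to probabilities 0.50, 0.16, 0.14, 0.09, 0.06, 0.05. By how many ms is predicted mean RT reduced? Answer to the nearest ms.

Equiprobable entropy H₀ = log₂ 6 = 2.5850 bits.
Skewed entropy H = −Σ pᵢ log₂ pᵢ = 2.0924 bits.
ΔRT = b·(H₀ − H) = 180 × 0.4926 = 88.66 ms.

89 ms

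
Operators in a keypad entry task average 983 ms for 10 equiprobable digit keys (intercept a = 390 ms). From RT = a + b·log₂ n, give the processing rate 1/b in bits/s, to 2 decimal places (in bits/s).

5.60 bits/s

Choice component = 983 − 390 = 593 ms over log₂(10) = 3.3219 bits.
b = 593 / 3.3219 = 178.511 ms/bit, so 1/b = 5.602 bits/s.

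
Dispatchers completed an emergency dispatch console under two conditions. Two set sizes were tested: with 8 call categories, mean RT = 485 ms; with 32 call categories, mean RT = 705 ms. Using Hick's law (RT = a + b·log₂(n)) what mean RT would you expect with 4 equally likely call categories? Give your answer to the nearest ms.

375 ms

RT is linear in log₂ n, so two points fix the line:
  b = (705 − 485) / (log₂ 32 − log₂ 8) = 220 / (5 − 3) = 110 ms/bit
  a = 485 − 110 × 3 = 155 ms
Then RT(4) = 155 + 110 × log₂ 4 = 155 + 110 × 2 ≈ 375.000 ms.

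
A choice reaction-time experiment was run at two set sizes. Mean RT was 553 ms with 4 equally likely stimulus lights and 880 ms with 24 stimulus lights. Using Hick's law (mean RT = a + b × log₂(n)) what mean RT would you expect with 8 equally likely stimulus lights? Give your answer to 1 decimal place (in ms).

679.5 ms

Solve the two-equation system in a and b:
  b = (880 − 553) / (log₂ 24 − log₂ 4) = 327 / (4.5850 − 2) = 126.501 ms/bit
  a = 553 − 126.501 × 2 = 299.998 ms
Then RT(8) = 299.998 + 126.501 × log₂ 8 = 299.998 + 126.501 × 3 ≈ 679.501 ms.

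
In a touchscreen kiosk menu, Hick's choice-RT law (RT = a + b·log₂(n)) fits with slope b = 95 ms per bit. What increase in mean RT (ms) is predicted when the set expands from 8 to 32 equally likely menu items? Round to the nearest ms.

ΔRT = (a + b log₂ n₂) − (a + b log₂ n₁) = b·(log₂ n₂ − log₂ n₁).
log₂(32) − log₂(8) = log₂(32/8) = log₂(4) = 2.
ΔRT = 95 × 2.0000 = 190.000 ms.

190 ms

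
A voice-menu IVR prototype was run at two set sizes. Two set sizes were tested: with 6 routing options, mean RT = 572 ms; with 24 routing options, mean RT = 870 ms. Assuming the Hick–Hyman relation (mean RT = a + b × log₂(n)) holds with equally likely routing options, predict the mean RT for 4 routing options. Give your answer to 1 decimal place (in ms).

RT is linear in log₂ n, so two points fix the line:
  b = (870 − 572) / (log₂ 24 − log₂ 6) = 298 / (4.5850 − 2.5850) = 149.000 ms/bit
  a = 572 − 149.000 × 2.5850 = 186.841 ms
Then RT(4) = 186.841 + 149.000 × log₂ 4 = 186.841 + 149.000 × 2 ≈ 484.841 ms.

484.8 ms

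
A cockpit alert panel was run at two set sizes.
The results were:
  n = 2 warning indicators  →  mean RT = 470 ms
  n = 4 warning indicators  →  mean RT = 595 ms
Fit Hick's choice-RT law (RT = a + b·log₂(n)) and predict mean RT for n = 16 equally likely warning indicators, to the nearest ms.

Fit slope and intercept:
  b = (595 − 470) / (log₂ 4 − log₂ 2) = 125 / (2 − 1) = 125 ms/bit
  a = 470 − 125 × 1 = 345 ms
Then RT(16) = 345 + 125 × log₂ 16 = 345 + 125 × 4 ≈ 845.000 ms.

845 ms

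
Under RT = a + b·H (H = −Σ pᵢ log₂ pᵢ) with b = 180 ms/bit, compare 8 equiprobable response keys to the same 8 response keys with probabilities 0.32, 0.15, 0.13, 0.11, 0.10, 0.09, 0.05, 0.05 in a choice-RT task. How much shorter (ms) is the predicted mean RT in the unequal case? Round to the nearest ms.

The RT saving is b·ΔH. Equiprobable H₀ = log₂(8) = 3.0000 bits; with the given probabilities H = 2.7465 bits.
b·(H₀ − H) = 180 × (3.0000 − 2.7465) = 45.62 ms.

46 ms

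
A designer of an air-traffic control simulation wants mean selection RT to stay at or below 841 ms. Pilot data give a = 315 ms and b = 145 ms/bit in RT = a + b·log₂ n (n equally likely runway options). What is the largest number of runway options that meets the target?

Set 315 + 145·log₂ n ≤ 841 → log₂ n ≤ (841 − 315)/145 = 3.6276.
So n ≤ 2^3.6276 = 12.360; the largest integer n is 12.

12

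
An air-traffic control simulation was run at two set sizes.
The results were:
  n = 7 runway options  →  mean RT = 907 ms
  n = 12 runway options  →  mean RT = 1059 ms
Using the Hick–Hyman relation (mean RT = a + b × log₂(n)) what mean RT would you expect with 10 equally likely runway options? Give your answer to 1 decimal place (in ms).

1007.6 ms

Solve the two-equation system in a and b:
  b = (1059 − 907) / (log₂ 12 − log₂ 7) = 152 / (3.5850 − 2.8074) = 195.471 ms/bit
  a = 907 − 195.471 × 2.8074 = 358.243 ms
Then RT(10) = 358.243 + 195.471 × log₂ 10 = 358.243 + 195.471 × 3.3219 ≈ 1007.584 ms.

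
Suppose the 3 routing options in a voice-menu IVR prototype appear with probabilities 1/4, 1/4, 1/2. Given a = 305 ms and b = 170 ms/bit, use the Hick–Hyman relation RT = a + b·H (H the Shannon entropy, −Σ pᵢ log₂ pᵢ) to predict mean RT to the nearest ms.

Each term −pᵢ log₂ pᵢ: 0.25·2 + 0.25·2 + 0.5·1; summed, H = 1.500 bits.
Mean RT = a + bH = 305 + 170·1.500 = 560.00 ms.

560 ms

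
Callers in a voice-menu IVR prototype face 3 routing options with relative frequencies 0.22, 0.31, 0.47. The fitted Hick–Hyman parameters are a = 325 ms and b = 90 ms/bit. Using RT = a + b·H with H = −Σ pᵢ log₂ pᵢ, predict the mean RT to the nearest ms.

461 ms

H = 0.22·log₂(1/0.22) + 0.31·log₂(1/0.31) + 0.47·log₂(1/0.47) = 1.5163 bits.
RT = 325 + 90 × 1.5163 = 461.47 ms.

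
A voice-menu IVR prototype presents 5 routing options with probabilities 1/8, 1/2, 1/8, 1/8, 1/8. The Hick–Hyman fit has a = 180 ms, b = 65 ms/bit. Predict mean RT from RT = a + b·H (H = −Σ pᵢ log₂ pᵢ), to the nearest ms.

H = −Σ pᵢ log₂ pᵢ = 0.125·3 + 0.5·1 + 0.125·3 + 0.125·3 + 0.125·3 = 2.000 bits.
RT = 180 + 65 × 2.000 = 310.00 ms.

310 ms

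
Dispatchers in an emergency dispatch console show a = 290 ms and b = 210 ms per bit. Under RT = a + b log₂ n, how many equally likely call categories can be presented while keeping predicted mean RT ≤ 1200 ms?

20

Information budget: (1200 − 290)/210 = 4.3333 bits, so n ≤ 2^4.3333 = 20.159 → at most 20.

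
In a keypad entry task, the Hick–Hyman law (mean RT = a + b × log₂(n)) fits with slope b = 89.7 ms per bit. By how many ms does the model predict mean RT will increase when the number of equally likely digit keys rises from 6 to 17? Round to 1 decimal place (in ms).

134.8 ms

Only the slope matters, since a is common to both: ΔRT = b·log₂(n₂/n₁).
log₂(17) − log₂(6) = 4.0875 − 2.5850 = 1.5025.
ΔRT = 89.7 × 1.5025 = 134.774 ms.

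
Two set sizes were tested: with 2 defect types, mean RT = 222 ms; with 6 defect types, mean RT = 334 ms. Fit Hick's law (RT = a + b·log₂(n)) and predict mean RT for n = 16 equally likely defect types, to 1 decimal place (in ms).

With log₂ n on the abscissa the relation is linear; from the two conditions:
  b = (334 − 222) / (log₂ 6 − log₂ 2) = 112 / (2.5850 − 1) = 70.664 ms/bit
  a = 222 − 70.664 × 1 = 151.336 ms
Then RT(16) = 151.336 + 70.664 × log₂ 16 = 151.336 + 70.664 × 4 ≈ 433.992 ms.

434.0 ms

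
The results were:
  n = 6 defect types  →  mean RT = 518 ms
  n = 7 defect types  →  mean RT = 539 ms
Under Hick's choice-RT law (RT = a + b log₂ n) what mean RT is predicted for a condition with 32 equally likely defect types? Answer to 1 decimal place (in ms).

Solve the two-equation system in a and b:
  b = (539 − 518) / (log₂ 7 − log₂ 6) = 21 / (2.8074 − 2.5850) = 94.428 ms/bit
  a = 518 − 94.428 × 2.5850 = 273.908 ms
Then RT(32) = 273.908 + 94.428 × log₂ 32 = 273.908 + 94.428 × 5 ≈ 746.046 ms.

746.0 ms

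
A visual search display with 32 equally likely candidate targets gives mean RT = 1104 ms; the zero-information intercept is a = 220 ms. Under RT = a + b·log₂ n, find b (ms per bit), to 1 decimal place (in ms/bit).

176.8 ms/bit

32 alternatives carry log₂ 32 = 5 bits; the choice cost is 1104 − 220 = 884 ms, so b = 884/5 = 176.800 ms/bit.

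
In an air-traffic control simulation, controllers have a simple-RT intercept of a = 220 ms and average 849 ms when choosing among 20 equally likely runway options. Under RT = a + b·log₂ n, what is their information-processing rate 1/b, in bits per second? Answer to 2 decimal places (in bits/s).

b = (849 − 220)/log₂ 20 = 629/4.3219 = 145.537 ms per bit = 0.14554 s/bit; the reciprocal is 6.871 bits/s.

6.87 bits/s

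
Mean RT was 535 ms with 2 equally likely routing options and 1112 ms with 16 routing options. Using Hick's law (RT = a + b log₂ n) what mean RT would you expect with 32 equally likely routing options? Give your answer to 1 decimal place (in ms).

Fit slope and intercept:
  b = (1112 − 535) / (log₂ 16 − log₂ 2) = 577 / (4 − 1) = 192.333 ms/bit
  a = 535 − 192.333 × 1 = 342.667 ms
Then RT(32) = 342.667 + 192.333 × log₂ 32 = 342.667 + 192.333 × 5 ≈ 1304.333 ms.

1304.3 ms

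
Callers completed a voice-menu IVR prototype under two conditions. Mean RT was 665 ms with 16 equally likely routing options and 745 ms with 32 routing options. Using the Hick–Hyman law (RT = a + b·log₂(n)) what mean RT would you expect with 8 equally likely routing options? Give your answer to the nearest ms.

With log₂ n on the abscissa the relation is linear; from the two conditions:
  b = (745 − 665) / (log₂ 32 − log₂ 16) = 80 / (5 − 4) = 80 ms/bit
  a = 665 − 80 × 4 = 345 ms
Then RT(8) = 345 + 80 × log₂ 8 = 345 + 80 × 3 ≈ 585.000 ms.

585 ms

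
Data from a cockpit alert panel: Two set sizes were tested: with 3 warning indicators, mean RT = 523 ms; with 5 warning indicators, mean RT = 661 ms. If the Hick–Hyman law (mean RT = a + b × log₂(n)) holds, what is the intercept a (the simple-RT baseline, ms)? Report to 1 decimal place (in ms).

b = (RT₂ − RT₁)/(log₂ n₂ − log₂ n₁) = (661 − 523)/(2.3219 − 1.5850) = 187.254 ms/bit.
a = RT₁ − b·log₂ n₁ = 523 − 187.254 × 1.5850 = 226.209 ms.

226.2 ms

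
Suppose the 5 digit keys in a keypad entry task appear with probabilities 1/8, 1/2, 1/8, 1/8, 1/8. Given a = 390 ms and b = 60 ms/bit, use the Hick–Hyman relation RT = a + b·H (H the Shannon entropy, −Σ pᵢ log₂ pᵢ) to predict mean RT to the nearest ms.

H = −Σ pᵢ log₂ pᵢ = 0.125·3 + 0.5·1 + 0.125·3 + 0.125·3 + 0.125·3 = 2.000 bits.
RT = 390 + 60 × 2.000 = 510.00 ms.

510 ms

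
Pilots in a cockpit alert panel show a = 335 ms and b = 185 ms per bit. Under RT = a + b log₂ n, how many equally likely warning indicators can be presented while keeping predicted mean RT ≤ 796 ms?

5

Information budget: (796 − 335)/185 = 2.4919 bits, so n ≤ 2^2.4919 = 5.625 → at most 5.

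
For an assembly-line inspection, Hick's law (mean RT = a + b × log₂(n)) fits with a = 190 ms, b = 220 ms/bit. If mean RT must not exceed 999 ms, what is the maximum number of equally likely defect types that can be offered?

12

Information budget: (999 − 190)/220 = 3.6773 bits, so n ≤ 2^3.6773 = 12.793 → at most 12.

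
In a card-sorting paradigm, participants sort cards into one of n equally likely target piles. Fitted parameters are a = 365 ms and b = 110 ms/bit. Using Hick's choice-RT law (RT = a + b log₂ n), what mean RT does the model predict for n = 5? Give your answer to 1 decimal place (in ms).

620.4 ms

log₂(5) = 2.3219 bits, so RT = 365 + 110 × 2.3219 ≈ 620.412 ms.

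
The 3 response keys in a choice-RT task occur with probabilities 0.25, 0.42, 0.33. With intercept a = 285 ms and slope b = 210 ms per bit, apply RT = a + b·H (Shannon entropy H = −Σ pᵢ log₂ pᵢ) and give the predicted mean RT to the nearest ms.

Entropy contributions −pᵢ log₂ pᵢ: 0.5000, 0.5256, 0.5278; sum H = 1.5535 bits.
RT = a + bH = 285 + 210·1.5535 = 611.23 ms.

611 ms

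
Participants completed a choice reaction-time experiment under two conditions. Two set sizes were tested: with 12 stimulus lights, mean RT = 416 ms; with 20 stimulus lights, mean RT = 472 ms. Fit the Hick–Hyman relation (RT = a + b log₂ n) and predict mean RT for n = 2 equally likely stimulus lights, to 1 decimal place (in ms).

RT is linear in log₂ n, so two points fix the line:
  b = (472 − 416) / (log₂ 20 − log₂ 12) = 56 / (4.3219 − 3.5850) = 75.987 ms/bit
  a = 416 − 75.987 × 3.5850 = 143.589 ms
Then RT(2) = 143.589 + 75.987 × log₂ 2 = 143.589 + 75.987 × 1 ≈ 219.576 ms.

219.6 ms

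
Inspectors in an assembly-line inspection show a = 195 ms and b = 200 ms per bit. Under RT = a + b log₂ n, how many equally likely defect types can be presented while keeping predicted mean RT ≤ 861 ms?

10

Set 195 + 200·log₂ n ≤ 861 → log₂ n ≤ (861 − 195)/200 = 3.3300.
So n ≤ 2^3.3300 = 10.056; the largest integer n is 10.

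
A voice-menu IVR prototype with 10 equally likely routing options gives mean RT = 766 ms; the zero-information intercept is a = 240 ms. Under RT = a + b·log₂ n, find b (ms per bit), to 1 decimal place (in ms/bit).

158.3 ms/bit

b = (766 − 240) / log₂(10) = 526 / 3.3219 = 158.342 ms/bit.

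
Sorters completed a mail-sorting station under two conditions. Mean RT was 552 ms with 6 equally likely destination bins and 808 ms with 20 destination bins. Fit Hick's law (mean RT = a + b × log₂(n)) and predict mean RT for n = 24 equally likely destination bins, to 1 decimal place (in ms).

846.8 ms

RT is linear in log₂ n, so two points fix the line:
  b = (808 − 552) / (log₂ 20 − log₂ 6) = 256 / (4.3219 − 2.5850) = 147.383 ms/bit
  a = 552 − 147.383 × 2.5850 = 171.019 ms
Then RT(24) = 171.019 + 147.383 × log₂ 24 = 171.019 + 147.383 × 4.5850 ≈ 846.767 ms.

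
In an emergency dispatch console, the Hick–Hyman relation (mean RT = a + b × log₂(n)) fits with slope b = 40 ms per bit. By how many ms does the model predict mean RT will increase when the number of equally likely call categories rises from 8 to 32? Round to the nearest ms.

80 ms

The intercept a cancels: ΔRT = b·(log₂ n₂ − log₂ n₁) = b·log₂(n₂/n₁).
log₂(32) − log₂(8) = log₂(32/8) = log₂(4) = 2.
ΔRT = 40 × 2.0000 = 80.000 ms.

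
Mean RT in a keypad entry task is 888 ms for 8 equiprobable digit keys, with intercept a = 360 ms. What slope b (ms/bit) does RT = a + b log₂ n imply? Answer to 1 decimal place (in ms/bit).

176.0 ms/bit

b = (888 − 360) / log₂(8) = 528 / 3 = 176.000 ms/bit.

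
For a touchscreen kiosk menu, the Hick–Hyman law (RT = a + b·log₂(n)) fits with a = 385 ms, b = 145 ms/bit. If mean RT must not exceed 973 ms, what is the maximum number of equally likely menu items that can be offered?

145·log₂ n ≤ 973 − 385 = 588, giving log₂ n ≤ 4.0552 and n ≤ 16.624. The largest whole number is 16.

16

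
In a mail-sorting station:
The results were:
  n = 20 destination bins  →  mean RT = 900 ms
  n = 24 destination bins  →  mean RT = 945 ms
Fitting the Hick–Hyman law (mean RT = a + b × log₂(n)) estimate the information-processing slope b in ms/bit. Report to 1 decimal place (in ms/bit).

171.1 ms/bit

Slope: b = (945 − 900) / (log₂ 24 − log₂ 20) = 45/0.2630 = 171.080 ms/bit.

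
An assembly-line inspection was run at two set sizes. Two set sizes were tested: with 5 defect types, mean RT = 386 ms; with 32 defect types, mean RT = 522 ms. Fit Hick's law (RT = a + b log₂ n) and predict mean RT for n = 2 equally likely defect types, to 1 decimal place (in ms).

Solve the two-equation system in a and b:
  b = (522 − 386) / (log₂ 32 − log₂ 5) = 136 / (5 − 2.3219) = 50.783 ms/bit
  a = 386 − 50.783 × 2.3219 = 268.086 ms
Then RT(2) = 268.086 + 50.783 × log₂ 2 = 268.086 + 50.783 × 1 ≈ 318.869 ms.

318.9 ms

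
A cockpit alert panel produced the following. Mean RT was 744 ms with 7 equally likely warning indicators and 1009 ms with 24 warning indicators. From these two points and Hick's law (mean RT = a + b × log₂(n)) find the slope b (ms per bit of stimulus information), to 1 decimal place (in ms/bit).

149.1 ms/bit

The slope on a log₂ axis is (1009 − 744) / (4.5850 − 2.8074) = 149.077 ms/bit.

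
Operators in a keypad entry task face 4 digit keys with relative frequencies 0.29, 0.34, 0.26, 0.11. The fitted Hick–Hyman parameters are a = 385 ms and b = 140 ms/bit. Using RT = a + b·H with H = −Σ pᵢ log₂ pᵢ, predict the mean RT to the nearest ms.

H = 0.29·log₂(1/0.29) + 0.34·log₂(1/0.34) + 0.26·log₂(1/0.26) + 0.11·log₂(1/0.11) = 1.9027 bits.
RT = 385 + 140 × 1.9027 = 651.37 ms.

651 ms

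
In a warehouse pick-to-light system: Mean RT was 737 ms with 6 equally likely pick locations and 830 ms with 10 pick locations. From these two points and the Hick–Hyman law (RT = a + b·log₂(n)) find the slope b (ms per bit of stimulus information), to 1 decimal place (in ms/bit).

126.2 ms/bit

Slope: b = (830 − 737) / (log₂ 10 − log₂ 6) = 93/0.7370 = 126.193 ms/bit.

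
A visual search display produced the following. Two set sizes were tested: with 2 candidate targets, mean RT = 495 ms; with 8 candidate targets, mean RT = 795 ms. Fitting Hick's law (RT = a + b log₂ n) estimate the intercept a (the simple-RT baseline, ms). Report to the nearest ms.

The slope on a log₂ axis is (795 − 495) / (3 − 1) = 150 ms/bit.
a = RT₁ − b·log₂ n₁ = 495 − 150 × 1 = 345.000 ms.

345 ms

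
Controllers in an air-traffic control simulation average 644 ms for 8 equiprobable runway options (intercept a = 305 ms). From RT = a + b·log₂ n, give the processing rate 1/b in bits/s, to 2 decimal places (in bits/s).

Choice component = 644 − 305 = 339 ms over log₂(8) = 3 bits.
b = 339 / 3 = 113.000 ms/bit, so 1/b = 8.850 bits/s.

8.85 bits/s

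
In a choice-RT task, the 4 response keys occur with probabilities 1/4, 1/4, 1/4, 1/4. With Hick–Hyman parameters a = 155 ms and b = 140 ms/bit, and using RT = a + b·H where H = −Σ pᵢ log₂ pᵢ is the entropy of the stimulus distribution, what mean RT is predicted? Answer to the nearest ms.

435 ms

Each term −pᵢ log₂ pᵢ: 0.25·2 + 0.25·2 + 0.25·2 + 0.25·2; summed, H = 2.000 bits.
Mean RT = a + bH = 155 + 140·2.000 = 435.00 ms.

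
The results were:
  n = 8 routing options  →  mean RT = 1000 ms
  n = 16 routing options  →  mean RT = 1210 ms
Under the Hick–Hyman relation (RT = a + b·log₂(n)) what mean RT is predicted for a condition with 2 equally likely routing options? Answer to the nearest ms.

580 ms

RT is linear in log₂ n, so two points fix the line:
  b = (1210 − 1000) / (log₂ 16 − log₂ 8) = 210 / (4 − 3) = 210 ms/bit
  a = 1000 − 210 × 3 = 370 ms
Then RT(2) = 370 + 210 × log₂ 2 = 370 + 210 × 1 ≈ 580.000 ms.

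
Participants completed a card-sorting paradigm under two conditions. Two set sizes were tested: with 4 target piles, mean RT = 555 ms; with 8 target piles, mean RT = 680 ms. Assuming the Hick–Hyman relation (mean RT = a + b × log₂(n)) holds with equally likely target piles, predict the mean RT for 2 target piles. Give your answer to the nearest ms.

430 ms

Fit slope and intercept:
  b = (680 − 555) / (log₂ 8 − log₂ 4) = 125 / (3 − 2) = 125 ms/bit
  a = 555 − 125 × 2 = 305 ms
Then RT(2) = 305 + 125 × log₂ 2 = 305 + 125 × 1 ≈ 430.000 ms.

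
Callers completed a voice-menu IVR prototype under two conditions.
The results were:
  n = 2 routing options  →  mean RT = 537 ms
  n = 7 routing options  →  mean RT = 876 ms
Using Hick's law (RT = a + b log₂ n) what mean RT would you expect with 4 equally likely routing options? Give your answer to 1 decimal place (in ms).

With log₂ n on the abscissa the relation is linear; from the two conditions:
  b = (876 − 537) / (log₂ 7 − log₂ 2) = 339 / (2.8074 − 1) = 187.567 ms/bit
  a = 537 − 187.567 × 1 = 349.433 ms
Then RT(4) = 349.433 + 187.567 × log₂ 4 = 349.433 + 187.567 × 2 ≈ 724.567 ms.

724.6 ms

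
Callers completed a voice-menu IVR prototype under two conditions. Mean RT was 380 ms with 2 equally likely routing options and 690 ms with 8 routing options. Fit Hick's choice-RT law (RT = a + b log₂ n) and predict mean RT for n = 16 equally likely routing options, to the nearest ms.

845 ms

RT is linear in log₂ n, so two points fix the line:
  b = (690 − 380) / (log₂ 8 − log₂ 2) = 310 / (3 − 1) = 155 ms/bit
  a = 380 − 155 × 1 = 225 ms
Then RT(16) = 225 + 155 × log₂ 16 = 225 + 155 × 4 ≈ 845.000 ms.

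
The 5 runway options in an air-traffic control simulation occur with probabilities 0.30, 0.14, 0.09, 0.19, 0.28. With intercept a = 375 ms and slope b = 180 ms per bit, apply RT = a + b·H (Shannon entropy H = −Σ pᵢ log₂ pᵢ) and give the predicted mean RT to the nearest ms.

Entropy contributions −pᵢ log₂ pᵢ: 0.5211, 0.3971, 0.3127, 0.4552, 0.5142; sum H = 2.2003 bits.
RT = a + bH = 375 + 180·2.2003 = 771.05 ms.

771 ms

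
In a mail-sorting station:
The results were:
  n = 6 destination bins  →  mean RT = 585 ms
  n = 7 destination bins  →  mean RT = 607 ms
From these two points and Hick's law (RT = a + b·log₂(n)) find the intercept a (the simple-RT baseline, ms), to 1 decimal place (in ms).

329.3 ms

The slope on a log₂ axis is (607 − 585) / (2.8074 − 2.5850) = 98.924 ms/bit.
a = RT₁ − b·log₂ n₁ = 585 − 98.924 × 2.5850 = 329.285 ms.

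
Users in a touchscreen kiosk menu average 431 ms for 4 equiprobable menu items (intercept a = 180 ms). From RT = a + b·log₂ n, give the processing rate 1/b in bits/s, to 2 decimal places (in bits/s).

Choice component = 431 − 180 = 251 ms over log₂(4) = 2 bits.
b = 251 / 2 = 125.500 ms/bit, so 1/b = 7.968 bits/s.

7.97 bits/s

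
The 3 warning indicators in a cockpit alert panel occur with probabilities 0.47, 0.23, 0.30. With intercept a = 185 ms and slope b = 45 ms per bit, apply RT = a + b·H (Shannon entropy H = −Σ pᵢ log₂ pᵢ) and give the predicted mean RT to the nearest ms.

253 ms

H = 0.47·log₂(1/0.47) + 0.23·log₂(1/0.23) + 0.30·log₂(1/0.30) = 1.5207 bits.
RT = 185 + 45 × 1.5207 = 253.43 ms.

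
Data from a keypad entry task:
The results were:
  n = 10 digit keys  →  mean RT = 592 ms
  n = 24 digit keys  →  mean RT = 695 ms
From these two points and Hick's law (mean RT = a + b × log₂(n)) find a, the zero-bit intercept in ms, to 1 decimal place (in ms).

The slope on a log₂ axis is (695 − 592) / (4.5850 − 3.3219) = 81.550 ms/bit.
a = RT₁ − b·log₂ n₁ = 592 − 81.550 × 3.3219 = 321.098 ms.

321.1 ms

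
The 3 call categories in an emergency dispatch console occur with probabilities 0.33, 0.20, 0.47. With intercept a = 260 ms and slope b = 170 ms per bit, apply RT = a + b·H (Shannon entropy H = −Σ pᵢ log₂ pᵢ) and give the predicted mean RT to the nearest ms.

516 ms

Entropy contributions −pᵢ log₂ pᵢ: 0.5278, 0.4644, 0.5120; sum H = 1.5042 bits.
RT = a + bH = 260 + 170·1.5042 = 515.71 ms.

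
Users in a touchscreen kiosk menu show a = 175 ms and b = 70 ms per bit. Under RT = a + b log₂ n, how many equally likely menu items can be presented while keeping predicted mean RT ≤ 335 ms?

4

Information budget: (335 − 175)/70 = 2.2857 bits, so n ≤ 2^2.2857 = 4.876 → at most 4.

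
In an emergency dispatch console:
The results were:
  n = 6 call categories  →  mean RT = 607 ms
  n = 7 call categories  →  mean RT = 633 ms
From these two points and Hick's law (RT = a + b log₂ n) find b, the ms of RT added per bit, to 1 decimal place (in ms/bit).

116.9 ms/bit

The slope on a log₂ axis is (633 − 607) / (2.8074 − 2.5850) = 116.910 ms/bit.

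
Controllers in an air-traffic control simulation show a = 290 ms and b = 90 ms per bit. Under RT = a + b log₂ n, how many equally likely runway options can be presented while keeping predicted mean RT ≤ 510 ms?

5

Information budget: (510 − 290)/90 = 2.4444 bits, so n ≤ 2^2.4444 = 5.443 → at most 5.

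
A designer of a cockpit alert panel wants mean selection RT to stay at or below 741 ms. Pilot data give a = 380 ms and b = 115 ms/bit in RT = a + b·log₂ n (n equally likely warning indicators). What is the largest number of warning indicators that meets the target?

Information budget: (741 − 380)/115 = 3.1391 bits, so n ≤ 2^3.1391 = 8.810 → at most 8.

8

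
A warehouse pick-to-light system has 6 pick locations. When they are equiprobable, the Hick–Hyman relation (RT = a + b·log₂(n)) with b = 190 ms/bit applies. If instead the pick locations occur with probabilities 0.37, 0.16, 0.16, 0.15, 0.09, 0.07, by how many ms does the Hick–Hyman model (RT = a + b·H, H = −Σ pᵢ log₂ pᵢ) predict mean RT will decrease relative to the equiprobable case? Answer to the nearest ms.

Equiprobable entropy H₀ = log₂ 6 = 2.5850 bits.
Skewed entropy H = −Σ pᵢ log₂ pᵢ = 2.3685 bits.
ΔRT = b·(H₀ − H) = 190 × 0.2164 = 41.12 ms.

41 ms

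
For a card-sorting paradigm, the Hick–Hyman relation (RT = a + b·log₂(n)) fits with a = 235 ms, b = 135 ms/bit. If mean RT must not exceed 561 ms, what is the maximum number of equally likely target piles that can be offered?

135·log₂ n ≤ 561 − 235 = 326, giving log₂ n ≤ 2.4148 and n ≤ 5.333. The largest whole number is 5.

5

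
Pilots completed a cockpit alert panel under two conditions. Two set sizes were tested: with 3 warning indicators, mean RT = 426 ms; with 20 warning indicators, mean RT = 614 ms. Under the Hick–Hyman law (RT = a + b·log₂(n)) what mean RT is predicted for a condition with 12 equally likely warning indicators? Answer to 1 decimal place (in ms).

563.4 ms

Fit slope and intercept:
  b = (614 − 426) / (log₂ 20 − log₂ 3) = 188 / (4.3219 − 1.5850) = 68.689 ms/bit
  a = 426 − 68.689 × 1.5850 = 317.130 ms
Then RT(12) = 317.130 + 68.689 × log₂ 12 = 317.130 + 68.689 × 3.5850 ≈ 563.378 ms.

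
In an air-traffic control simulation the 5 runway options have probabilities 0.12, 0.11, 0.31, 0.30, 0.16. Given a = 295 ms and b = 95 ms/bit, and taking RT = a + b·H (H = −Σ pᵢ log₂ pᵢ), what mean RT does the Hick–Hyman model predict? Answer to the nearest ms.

H = 0.12·log₂(1/0.12) + 0.11·log₂(1/0.11) + 0.31·log₂(1/0.31) + 0.30·log₂(1/0.30) + 0.16·log₂(1/0.16) = 2.1853 bits.
RT = 295 + 95 × 2.1853 = 502.60 ms.

503 ms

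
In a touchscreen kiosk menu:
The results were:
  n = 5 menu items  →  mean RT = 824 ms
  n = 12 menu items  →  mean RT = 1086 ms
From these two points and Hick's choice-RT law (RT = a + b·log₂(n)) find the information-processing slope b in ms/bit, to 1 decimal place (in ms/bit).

207.4 ms/bit

The slope on a log₂ axis is (1086 − 824) / (3.5850 − 2.3219) = 207.437 ms/bit.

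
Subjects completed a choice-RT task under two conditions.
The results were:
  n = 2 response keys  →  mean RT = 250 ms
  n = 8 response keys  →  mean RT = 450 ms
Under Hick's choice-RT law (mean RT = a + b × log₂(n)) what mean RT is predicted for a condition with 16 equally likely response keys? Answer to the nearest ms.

Solve the two-equation system in a and b:
  b = (450 − 250) / (log₂ 8 − log₂ 2) = 200 / (3 − 1) = 100 ms/bit
  a = 250 − 100 × 1 = 150 ms
Then RT(16) = 150 + 100 × log₂ 16 = 150 + 100 × 4 ≈ 550.000 ms.

550 ms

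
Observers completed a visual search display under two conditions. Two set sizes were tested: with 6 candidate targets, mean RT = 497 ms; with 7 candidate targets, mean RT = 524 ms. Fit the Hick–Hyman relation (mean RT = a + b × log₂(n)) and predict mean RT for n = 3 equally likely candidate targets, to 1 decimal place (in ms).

375.6 ms

Solve the two-equation system in a and b:
  b = (524 − 497) / (log₂ 7 − log₂ 6) = 27 / (2.8074 − 2.5850) = 121.407 ms/bit
  a = 497 − 121.407 × 2.5850 = 183.167 ms
Then RT(3) = 183.167 + 121.407 × log₂ 3 = 183.167 + 121.407 × 1.5850 ≈ 375.593 ms.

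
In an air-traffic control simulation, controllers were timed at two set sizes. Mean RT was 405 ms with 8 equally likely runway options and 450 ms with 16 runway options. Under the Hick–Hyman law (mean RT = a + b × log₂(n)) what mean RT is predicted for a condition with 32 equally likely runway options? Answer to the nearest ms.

495 ms

RT is linear in log₂ n, so two points fix the line:
  b = (450 − 405) / (log₂ 16 − log₂ 8) = 45 / (4 − 3) = 45 ms/bit
  a = 405 − 45 × 3 = 270 ms
Then RT(32) = 270 + 45 × log₂ 32 = 270 + 45 × 5 ≈ 495.000 ms.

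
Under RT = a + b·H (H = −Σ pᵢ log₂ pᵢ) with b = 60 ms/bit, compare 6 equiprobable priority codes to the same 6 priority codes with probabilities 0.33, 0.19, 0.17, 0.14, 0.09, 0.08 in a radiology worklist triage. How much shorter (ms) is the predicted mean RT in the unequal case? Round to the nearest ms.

10 ms

The RT saving is b·ΔH. Equiprobable H₀ = log₂(6) = 2.5850 bits; with the given probabilities H = 2.4189 bits.
b·(H₀ − H) = 60 × (2.5850 − 2.4189) = 9.96 ms.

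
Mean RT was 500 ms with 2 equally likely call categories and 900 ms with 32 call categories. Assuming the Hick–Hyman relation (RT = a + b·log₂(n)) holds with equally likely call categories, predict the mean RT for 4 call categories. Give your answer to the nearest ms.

600 ms

Solve the two-equation system in a and b:
  b = (900 − 500) / (log₂ 32 − log₂ 2) = 400 / (5 − 1) = 100 ms/bit
  a = 500 − 100 × 1 = 400 ms
Then RT(4) = 400 + 100 × log₂ 4 = 400 + 100 × 2 ≈ 600.000 ms.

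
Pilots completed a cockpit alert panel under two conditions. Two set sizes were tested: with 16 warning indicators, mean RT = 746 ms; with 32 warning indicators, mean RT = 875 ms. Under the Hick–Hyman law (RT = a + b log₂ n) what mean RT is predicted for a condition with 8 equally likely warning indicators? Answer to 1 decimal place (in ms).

With log₂ n on the abscissa the relation is linear; from the two conditions:
  b = (875 − 746) / (log₂ 32 − log₂ 16) = 129 / (5 − 4) = 129.000 ms/bit
  a = 746 − 129.000 × 4 = 230.000 ms
Then RT(8) = 230.000 + 129.000 × log₂ 8 = 230.000 + 129.000 × 3 ≈ 617.000 ms.

617.0 ms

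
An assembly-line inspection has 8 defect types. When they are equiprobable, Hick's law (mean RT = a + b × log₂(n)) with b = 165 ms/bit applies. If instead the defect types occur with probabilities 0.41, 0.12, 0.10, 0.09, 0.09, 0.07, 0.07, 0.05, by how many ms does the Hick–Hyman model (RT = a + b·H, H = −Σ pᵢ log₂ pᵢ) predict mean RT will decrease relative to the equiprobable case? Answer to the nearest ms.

Equiprobable entropy H₀ = log₂ 8 = 3.0000 bits.
Skewed entropy H = −Σ pᵢ log₂ pᵢ = 2.6052 bits.
ΔRT = b·(H₀ − H) = 165 × 0.3948 = 65.15 ms.

65 ms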